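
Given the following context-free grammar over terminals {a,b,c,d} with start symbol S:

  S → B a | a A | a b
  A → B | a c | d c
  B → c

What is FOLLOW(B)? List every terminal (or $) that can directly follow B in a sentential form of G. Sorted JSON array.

Compute FIRST by fixpoint:
[1]
  A via A→a c: +{a}
  A via A→d c: +{d}
  B via B→c: +{c}
  S via S→B a: +{c}
  S via S→a A: +{a}
  FIRST[S]={a,c}  FIRST[A]={a,d}  FIRST[B]={c}
[2]
  A via A→B: +{c}
  FIRST[S]={a,c}  FIRST[A]={a,c,d}  FIRST[B]={c}
[3] done
  FIRST[S]={a,c}  FIRST[A]={a,c,d}  FIRST[B]={c}

FOLLOW sets:
seed FOLLOW(S) with $
[1]
  S→B a: FOLLOW(B) ⊇ FIRST(a) = {a}; new: +{a}
  S→a A: FOLLOW(A) ⊇ FOLLOW(S) ⊇ {$}; new: +{$}
  S: {$}  A: {$}  B: {a}
[2]
  A→B: FOLLOW(B) ⊇ FOLLOW(A) ⊇ {$}; new: +{$}
  S: {$}  A: {$}  B: {$,a}
[3] (stable)
  S: {$}  A: {$}  B: {$,a}

FOLLOW(B) = ["$", "a"]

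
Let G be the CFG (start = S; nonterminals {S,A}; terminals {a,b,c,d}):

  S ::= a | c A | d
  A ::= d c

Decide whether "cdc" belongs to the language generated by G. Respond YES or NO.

Convert to CNF:
  S -> T1 A | a | d
  A -> T0 T1
  T0 -> d
  T1 -> c

CYK fill:
  T[0,0] 'c' = {T1}  orig:{}
  T[1,1] 'd' = {S,T0}  orig:{S}
  T[2,2] 'c' = {T1}  orig:{}
  T[0,1] 'cd' = ∅
  T[1,2] 'dc' = {A}
  T[0,2] 'cdc' = {S}

S ∈ T[0,2] ⇒ YES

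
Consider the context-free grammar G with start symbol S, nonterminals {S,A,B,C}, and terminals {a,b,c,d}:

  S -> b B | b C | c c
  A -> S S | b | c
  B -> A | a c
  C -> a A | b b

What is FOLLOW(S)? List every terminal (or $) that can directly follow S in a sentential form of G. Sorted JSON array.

Compute FIRST by fixpoint:
pass 1:
  A via A→b: +{b}
  A via A→c: +{c}
  B via B→A: +{b,c}
  B via B→a c: +{a}
  C via C→a A: +{a}
  C via C→b b: +{b}
  S via S→b B: +{b}
  S via S→c c: +{c}
  S: {b,c}  A: {b,c}  B: {a,b,c}  C: {a,b}
pass 2: done
  S: {b,c}  A: {b,c}  B: {a,b,c}  C: {a,b}

FOLLOW sets:
seed FOLLOW(S) with $
round 1:
  A→S S: FOLLOW(S) ⊇ FIRST(S) = {b,c}; new: +{b,c}
  S→b B: FOLLOW(B) ⊇ FOLLOW(S) ⊇ {$,b,c}; new: +{$,b,c}
  S→b C: FOLLOW(C) ⊇ FOLLOW(S) ⊇ {$,b,c}; new: +{$,b,c}
  S: {$,b,c}  A: {}  B: {$,b,c}  C: {$,b,c}
round 2:
  B→A: FOLLOW(A) ⊇ FOLLOW(B) ⊇ {$,b,c}; new: +{$,b,c}
  S: {$,b,c}  A: {$,b,c}  B: {$,b,c}  C: {$,b,c}
round 3: — fixpoint
  S: {$,b,c}  A: {$,b,c}  B: {$,b,c}  C: {$,b,c}

FOLLOW(S) = ["$", "b", "c"]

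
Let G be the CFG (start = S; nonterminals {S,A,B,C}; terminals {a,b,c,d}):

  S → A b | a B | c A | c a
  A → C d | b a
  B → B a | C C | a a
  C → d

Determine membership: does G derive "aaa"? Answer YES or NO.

CNF form of G:
  S -> A T1 | T2 B | T3 A | T3 T2
  A -> C T0 | T1 T2
  B -> B T2 | C C | T2 T2
  C -> d
  T0 -> d
  T1 -> b
  T2 -> a
  T3 -> c

Fill CYK table bottom-up:
  [0..0]={T2}  "a"  orig:{}
  [1..1]={T2}  "a"  orig:{}
  [2..2]={T2}  "a"  orig:{}
  [0..1]={B}  "aa"
  [1..2]={B}  "aa"
  [0..2]={B,S}  "aaa"

S ∈ T[0,2] ⇒ YES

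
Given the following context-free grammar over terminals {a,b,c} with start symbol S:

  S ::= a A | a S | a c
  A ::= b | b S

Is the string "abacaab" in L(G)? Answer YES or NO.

Convert to CNF:
  S -> T1 A | T1 S | T1 T2
  A -> T0 S | b
  T0 -> b
  T1 -> a
  T2 -> c

CYK table (by increasing span):
  T[0,0] 'a' = {T1}  orig:{}
  T[1,1] 'b' = {A,T0}  orig:{A}
  T[2,2] 'a' = {T1}  orig:{}
  T[3,3] 'c' = {T2}  orig:{}
  T[4,4] 'a' = {T1}  orig:{}
  T[5,5] 'a' = {T1}  orig:{}
  T[6,6] 'b' = {A,T0}  orig:{A}
  T[0,1] 'ab' = {S}
  T[1,2] 'ba' = ∅
  T[2,3] 'ac' = {S}
  T[3,4] 'ca' = ∅
  T[4,5] 'aa' = ∅
  T[5,6] 'ab' = {S}
  T[0,2] 'aba' = ∅
  T[1,3] 'bac' = {A}
  T[2,4] 'aca' = ∅
  T[3,5] 'caa' = ∅
  T[4,6] 'aab' = {S}
  T[0,3] 'abac' = {S}
  T[1,4] 'baca' = ∅
  T[2,5] 'acaa' = ∅
  T[3,6] 'caab' = ∅
  T[0,4] 'abaca' = ∅
  T[1,5] 'bacaa' = ∅
  T[2,6] 'acaab' = ∅
  T[0,5] 'abacaa' = ∅
  T[1,6] 'bacaab' = ∅
  T[0,6] 'abacaab' = ∅

S ∉ T[0,6] ⇒ NO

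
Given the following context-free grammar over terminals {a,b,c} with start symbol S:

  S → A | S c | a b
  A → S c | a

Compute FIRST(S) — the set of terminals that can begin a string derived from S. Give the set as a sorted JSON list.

FIRST iteration:
[1]
  A via A→a: +{a}
  S via S→A: +{a}
  FIRST[S]={a}  FIRST[A]={a}
[2] — fixpoint
  FIRST[S]={a}  FIRST[A]={a}

FIRST(S) = ["a"]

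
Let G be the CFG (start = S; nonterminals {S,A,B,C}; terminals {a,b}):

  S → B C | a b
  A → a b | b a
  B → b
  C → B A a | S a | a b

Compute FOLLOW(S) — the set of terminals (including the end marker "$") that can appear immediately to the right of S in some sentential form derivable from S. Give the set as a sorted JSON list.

FIRST iteration:
pass 1:
  A via A→a b: +{a}
  A via A→b a: +{b}
  B via B→b: +{b}
  C via C→B A a: +{b}
  C via C→a b: +{a}
  S via S→B C: +{b}
  S via S→a b: +{a}
  S: {a,b}  A: {a,b}  B: {b}  C: {a,b}
pass 2: done
  S: {a,b}  A: {a,b}  B: {b}  C: {a,b}

FOLLOW iteration:
seed FOLLOW(S) with $
[1]
  C→B A a: FOLLOW(B) ⊇ FIRST(A) = {a,b}; new: +{a,b}
  C→B A a: FOLLOW(A) ⊇ FIRST(a) = {a}; new: +{a}
  C→S a: FOLLOW(S) ⊇ FIRST(a) = {a}; new: +{a}
  S→B C: FOLLOW(C) ⊇ FOLLOW(S) ⊇ {$,a}; new: +{$,a}
  FOLLOW(S)={$,a}  FOLLOW(A)={a}  FOLLOW(B)={a,b}  FOLLOW(C)={$,a}
[2] — fixpoint
  FOLLOW(S)={$,a}  FOLLOW(A)={a}  FOLLOW(B)={a,b}  FOLLOW(C)={$,a}

FOLLOW(S) = ["$", "a"]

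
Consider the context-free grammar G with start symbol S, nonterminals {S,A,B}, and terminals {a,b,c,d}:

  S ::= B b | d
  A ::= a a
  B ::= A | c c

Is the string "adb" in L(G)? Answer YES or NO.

CNF form of G:
  S -> B T2 | d
  A -> T0 T0
  B -> T0 T0 | T1 T1
  T0 -> a
  T1 -> c
  T2 -> b

CYK table (by increasing span):
  [0..0]={T0}  "a"  orig:{}
  [1..1]={S}  "d"
  [2..2]={T2}  "b"  orig:{}
  [0..1]=∅  "ad"
  [1..2]=∅  "db"
  [0..2]=∅  "adb"

S ∉ T[0,2] ⇒ NO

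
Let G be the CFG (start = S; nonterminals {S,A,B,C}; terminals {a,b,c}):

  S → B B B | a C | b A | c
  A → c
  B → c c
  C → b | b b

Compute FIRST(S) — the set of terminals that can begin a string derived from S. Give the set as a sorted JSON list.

FIRST sets, iterate to fixpoint:
iter 1:
  A via A→c: +{c}
  B via B→c c: +{c}
  C via C→b: +{b}
  S via S→B B B: +{c}
  S via S→a C: +{a}
  S via S→b A: +{b}
  FIRST[S]={a,b,c}  FIRST[A]={c}  FIRST[B]={c}  FIRST[C]={b}
iter 2: (no change)
  FIRST[S]={a,b,c}  FIRST[A]={c}  FIRST[B]={c}  FIRST[C]={b}

FIRST(S) = ["a", "b", "c"]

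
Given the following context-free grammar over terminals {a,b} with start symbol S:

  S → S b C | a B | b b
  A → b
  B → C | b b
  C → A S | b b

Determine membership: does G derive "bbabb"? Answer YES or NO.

CNF form of G:
  S -> S X2 | T0 T0 | T1 B
  A -> b
  B -> A S | T0 T0
  C -> A S | T0 T0
  T0 -> b
  T1 -> a
  X2 -> T0 C

CYK fill:
  cell(0,0) b: {A,T0}  orig:{A}
  cell(1,1) b: {A,T0}  orig:{A}
  cell(2,2) a: {T1}  orig:{}
  cell(3,3) b: {A,T0}  orig:{A}
  cell(4,4) b: {A,T0}  orig:{A}
  cell(0,1) bb: {B,C,S}
  cell(1,2) ba: ∅
  cell(2,3) ab: ∅
  cell(3,4) bb: {B,C,S}
  cell(0,2) bba: ∅
  cell(1,3) bab: ∅
  cell(2,4) abb: {S}
  cell(0,3) bbab: ∅
  cell(1,4) babb: {B,C}
  cell(0,4) bbabb: {X2}  orig:{}

S ∉ T[0,4] ⇒ NO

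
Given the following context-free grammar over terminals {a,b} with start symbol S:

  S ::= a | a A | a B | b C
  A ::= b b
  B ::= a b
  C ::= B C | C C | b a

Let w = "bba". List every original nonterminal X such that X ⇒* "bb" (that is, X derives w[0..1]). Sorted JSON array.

Convert to CNF:
  S -> T0 C | T1 A | T1 B | a
  A -> T0 T0
  B -> T1 T0
  C -> B C | C C | T0 T1
  T0 -> b
  T1 -> a

CYK table (by increasing span) (cells [i..j] with 0 ≤ i ≤ j ≤ 1 only):
  T[0,0] 'b' = {T0}  orig:{}
  T[1,1] 'b' = {T0}  orig:{}
  T[0,1] 'bb' = {A}

Original NTs in T[0,1] deriving "bb": ["A"]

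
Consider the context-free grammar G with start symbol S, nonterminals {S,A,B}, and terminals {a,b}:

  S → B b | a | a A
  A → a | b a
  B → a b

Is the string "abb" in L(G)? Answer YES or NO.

Convert to CNF:
  S -> B T0 | T1 A | a
  A -> T0 T1 | a
  B -> T1 T0
  T0 -> b
  T1 -> a

CYK table (by increasing span):
  cell(0,0) a: {A,S,T1}  orig:{A,S}
  cell(1,1) b: {T0}  orig:{}
  cell(2,2) b: {T0}  orig:{}
  cell(0,1) ab: {B}
  cell(1,2) bb: ∅
  cell(0,2) abb: {S}

S ∈ T[0,2] ⇒ YES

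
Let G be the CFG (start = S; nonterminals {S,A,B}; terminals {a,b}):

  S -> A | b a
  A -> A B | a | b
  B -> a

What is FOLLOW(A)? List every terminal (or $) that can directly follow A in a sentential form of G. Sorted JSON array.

Compute FIRST by fixpoint:
round 1:
  A via A→a: +{a}
  A via A→b: +{b}
  B via B→a: +{a}
  S via S→A: +{a,b}
  FIRST[S]={a,b}  FIRST[A]={a,b}  FIRST[B]={a}
round 2: (no change)
  FIRST[S]={a,b}  FIRST[A]={a,b}  FIRST[B]={a}

FOLLOW sets:
initialize: $ ∈ FOLLOW(S)
round 1:
  A→A B: FOLLOW(A) ⊇ FIRST(B) = {a}; new: +{a}
  A→A B: FOLLOW(B) ⊇ FOLLOW(A) ⊇ {a}; new: +{a}
  S→A: FOLLOW(A) ⊇ FOLLOW(S) ⊇ {$}; new: +{$}
  S: {$}  A: {$,a}  B: {a}
round 2:
  A→A B: FOLLOW(B) ⊇ FOLLOW(A) ⊇ {$,a}; new: +{$}
  S: {$}  A: {$,a}  B: {$,a}
round 3: — fixpoint
  S: {$}  A: {$,a}  B: {$,a}

FOLLOW(A) = ["$", "a"]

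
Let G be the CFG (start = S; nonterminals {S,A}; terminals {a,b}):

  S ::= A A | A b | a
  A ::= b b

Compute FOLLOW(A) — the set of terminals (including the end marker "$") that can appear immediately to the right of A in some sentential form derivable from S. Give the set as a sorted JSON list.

FIRST sets, iterate to fixpoint:
round 1:
  A via A→b b: +{b}
  S via S→A A: +{b}
  S via S→a: +{a}
  S: {a,b}  A: {b}
round 2: (no change)
  S: {a,b}  A: {b}

FOLLOW sets:
FOLLOW(S) := {$}
[1]
  S→A A: FOLLOW(A) ⊇ FIRST(A) = {b}; new: +{b}
  S→A A: FOLLOW(A) ⊇ FOLLOW(S) ⊇ {$}; new: +{$}
  S: {$}  A: {$,b}
[2] (no change)
  S: {$}  A: {$,b}

FOLLOW(A) = ["$", "b"]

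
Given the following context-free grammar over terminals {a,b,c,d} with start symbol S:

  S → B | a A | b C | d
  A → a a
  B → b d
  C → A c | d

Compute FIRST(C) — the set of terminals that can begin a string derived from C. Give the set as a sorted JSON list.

FIRST iteration:
pass 1:
  A via A→a a: +{a}
  B via B→b d: +{b}
  C via C→A c: +{a}
  C via C→d: +{d}
  S via S→B: +{b}
  S via S→a A: +{a}
  S via S→d: +{d}
  FIRST(S)={a,b,d}  FIRST(A)={a}  FIRST(B)={b}  FIRST(C)={a,d}
pass 2: — fixpoint
  FIRST(S)={a,b,d}  FIRST(A)={a}  FIRST(B)={b}  FIRST(C)={a,d}

FIRST(C) = ["a", "d"]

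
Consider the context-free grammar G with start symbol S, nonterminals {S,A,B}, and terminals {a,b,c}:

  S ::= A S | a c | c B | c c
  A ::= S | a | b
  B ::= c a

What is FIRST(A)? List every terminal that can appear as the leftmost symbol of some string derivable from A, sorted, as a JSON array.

FIRST sets, iterate to fixpoint:
[1]
  A via A→a: +{a}
  A via A→b: +{b}
  B via B→c a: +{c}
  S via S→A S: +{a,b}
  S via S→c B: +{c}
  FIRST(S)={a,b,c}  FIRST(A)={a,b}  FIRST(B)={c}
[2]
  A via A→S: +{c}
  FIRST(S)={a,b,c}  FIRST(A)={a,b,c}  FIRST(B)={c}
[3] — fixpoint
  FIRST(S)={a,b,c}  FIRST(A)={a,b,c}  FIRST(B)={c}

FIRST(A) = ["a", "b", "c"]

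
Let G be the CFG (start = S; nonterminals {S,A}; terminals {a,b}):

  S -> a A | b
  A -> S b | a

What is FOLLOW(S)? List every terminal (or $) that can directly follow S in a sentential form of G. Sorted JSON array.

Compute FIRST by fixpoint:
round 1:
  A via A→a: +{a}
  S via S→a A: +{a}
  S via S→b: +{b}
  FIRST(S)={a,b}  FIRST(A)={a}
round 2:
  A via A→S b: +{b}
  FIRST(S)={a,b}  FIRST(A)={a,b}
round 3: (no change)
  FIRST(S)={a,b}  FIRST(A)={a,b}

Compute FOLLOW by fixpoint:
initialize: $ ∈ FOLLOW(S)
[1]
  A→S b: FOLLOW(S) ⊇ FIRST(b) = {b}; new: +{b}
  S→a A: FOLLOW(A) ⊇ FOLLOW(S) ⊇ {$,b}; new: +{$,b}
  FOLLOW(S)={$,b}  FOLLOW(A)={$,b}
[2] (stable)
  FOLLOW(S)={$,b}  FOLLOW(A)={$,b}

FOLLOW(S) = ["$", "b"]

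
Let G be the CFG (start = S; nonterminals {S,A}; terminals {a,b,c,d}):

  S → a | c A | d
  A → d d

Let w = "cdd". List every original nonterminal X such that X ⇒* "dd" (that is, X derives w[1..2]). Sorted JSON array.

Convert to CNF:
  S -> T1 A | a | d
  A -> T0 T0
  T0 -> d
  T1 -> c

CYK table (by increasing span) — only the sub-triangle for w[1..2]:
  cell(1,1) d: {S,T0}  orig:{S}
  cell(2,2) d: {S,T0}  orig:{S}
  cell(1,2) dd: {A}

Original NTs in T[1,2] deriving "dd": ["A"]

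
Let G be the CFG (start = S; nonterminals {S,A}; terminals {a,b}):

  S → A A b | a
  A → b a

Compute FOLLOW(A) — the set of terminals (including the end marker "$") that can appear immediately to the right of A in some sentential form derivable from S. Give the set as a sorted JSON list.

Compute FIRST by fixpoint:
pass 1:
  A via A→b a: +{b}
  S via S→A A b: +{b}
  S via S→a: +{a}
  S: {a,b}  A: {b}
pass 2: done
  S: {a,b}  A: {b}

FOLLOW sets:
FOLLOW(S) := {$}
iter 1:
  S→A A b: FOLLOW(A) ⊇ FIRST(A) = {b}; new: +{b}
  FOLLOW[S]={$}  FOLLOW[A]={b}
iter 2: done
  FOLLOW[S]={$}  FOLLOW[A]={b}

FOLLOW(A) = ["b"]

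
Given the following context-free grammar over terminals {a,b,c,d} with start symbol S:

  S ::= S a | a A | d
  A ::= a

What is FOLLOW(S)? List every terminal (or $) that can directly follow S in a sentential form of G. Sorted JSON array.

FIRST iteration:
iter 1:
  A via A→a: +{a}
  S via S→a A: +{a}
  S via S→d: +{d}
  FIRST[S]={a,d}  FIRST[A]={a}
iter 2: (stable)
  FIRST[S]={a,d}  FIRST[A]={a}

Compute FOLLOW by fixpoint:
initialize: $ ∈ FOLLOW(S)
pass 1:
  S→S a: FOLLOW(S) ⊇ FIRST(a) = {a}; new: +{a}
  S→a A: FOLLOW(A) ⊇ FOLLOW(S) ⊇ {$,a}; new: +{$,a}
  FOLLOW(S)={$,a}  FOLLOW(A)={$,a}
pass 2: (stable)
  FOLLOW(S)={$,a}  FOLLOW(A)={$,a}

FOLLOW(S) = ["$", "a"]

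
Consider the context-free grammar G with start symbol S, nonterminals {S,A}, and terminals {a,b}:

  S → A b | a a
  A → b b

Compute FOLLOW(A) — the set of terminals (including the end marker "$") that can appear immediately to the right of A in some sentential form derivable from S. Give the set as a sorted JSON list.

FIRST iteration:
pass 1:
  A via A→b b: +{b}
  S via S→A b: +{b}
  S via S→a a: +{a}
  S: {a,b}  A: {b}
pass 2: — fixpoint
  S: {a,b}  A: {b}

Compute FOLLOW by fixpoint:
FOLLOW(S) := {$}
pass 1:
  S→A b: FOLLOW(A) ⊇ FIRST(b) = {b}; new: +{b}
  FOLLOW[S]={$}  FOLLOW[A]={b}
pass 2: (no change)
  FOLLOW[S]={$}  FOLLOW[A]={b}

FOLLOW(A) = ["b"]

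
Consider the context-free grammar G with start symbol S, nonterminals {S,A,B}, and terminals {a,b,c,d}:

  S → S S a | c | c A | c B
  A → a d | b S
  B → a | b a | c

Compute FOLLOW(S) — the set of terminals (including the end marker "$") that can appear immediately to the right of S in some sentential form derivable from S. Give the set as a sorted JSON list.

Compute FIRST by fixpoint:
round 1:
  A via A→a d: +{a}
  A via A→b S: +{b}
  B via B→a: +{a}
  B via B→b a: +{b}
  B via B→c: +{c}
  S via S→c: +{c}
  FIRST[S]={c}  FIRST[A]={a,b}  FIRST[B]={a,b,c}
round 2: done
  FIRST[S]={c}  FIRST[A]={a,b}  FIRST[B]={a,b,c}

FOLLOW sets:
FOLLOW(S) := {$}
round 1:
  S→S S a: FOLLOW(S) ⊇ FIRST(S) = {c}; new: +{c}
  S→S S a: FOLLOW(S) ⊇ FIRST(a) = {a}; new: +{a}
  S→c A: FOLLOW(A) ⊇ FOLLOW(S) ⊇ {$,a,c}; new: +{$,a,c}
  S→c B: FOLLOW(B) ⊇ FOLLOW(S) ⊇ {$,a,c}; new: +{$,a,c}
  FOLLOW(S)={$,a,c}  FOLLOW(A)={$,a,c}  FOLLOW(B)={$,a,c}
round 2: (no change)
  FOLLOW(S)={$,a,c}  FOLLOW(A)={$,a,c}  FOLLOW(B)={$,a,c}

FOLLOW(S) = ["$", "a", "c"]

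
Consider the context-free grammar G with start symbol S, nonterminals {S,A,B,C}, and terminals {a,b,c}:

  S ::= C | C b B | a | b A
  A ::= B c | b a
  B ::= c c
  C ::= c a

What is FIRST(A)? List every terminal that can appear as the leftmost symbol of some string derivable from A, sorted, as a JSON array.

FIRST iteration:
round 1:
  A via A→b a: +{b}
  B via B→c c: +{c}
  C via C→c a: +{c}
  S via S→C: +{c}
  S via S→a: +{a}
  S via S→b A: +{b}
  FIRST(S)={a,b,c}  FIRST(A)={b}  FIRST(B)={c}  FIRST(C)={c}
round 2:
  A via A→B c: +{c}
  FIRST(S)={a,b,c}  FIRST(A)={b,c}  FIRST(B)={c}  FIRST(C)={c}
round 3: — fixpoint
  FIRST(S)={a,b,c}  FIRST(A)={b,c}  FIRST(B)={c}  FIRST(C)={c}

FIRST(A) = ["b", "c"]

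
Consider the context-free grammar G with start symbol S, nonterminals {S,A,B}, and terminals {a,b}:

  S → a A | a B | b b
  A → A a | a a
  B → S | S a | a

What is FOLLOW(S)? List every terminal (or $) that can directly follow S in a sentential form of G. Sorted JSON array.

FIRST iteration:
iter 1:
  A via A→a a: +{a}
  B via B→a: +{a}
  S via S→a A: +{a}
  S via S→b b: +{b}
  S: {a,b}  A: {a}  B: {a}
iter 2:
  B via B→S: +{b}
  S: {a,b}  A: {a}  B: {a,b}
iter 3: done
  S: {a,b}  A: {a}  B: {a,b}

FOLLOW iteration:
FOLLOW(S) := {$}
pass 1:
  A→A a: FOLLOW(A) ⊇ FIRST(a) = {a}; new: +{a}
  B→S a: FOLLOW(S) ⊇ FIRST(a) = {a}; new: +{a}
  S→a A: FOLLOW(A) ⊇ FOLLOW(S) ⊇ {$,a}; new: +{$}
  S→a B: FOLLOW(B) ⊇ FOLLOW(S) ⊇ {$,a}; new: +{$,a}
  FOLLOW[S]={$,a}  FOLLOW[A]={$,a}  FOLLOW[B]={$,a}
pass 2: — fixpoint
  FOLLOW[S]={$,a}  FOLLOW[A]={$,a}  FOLLOW[B]={$,a}

FOLLOW(S) = ["$", "a"]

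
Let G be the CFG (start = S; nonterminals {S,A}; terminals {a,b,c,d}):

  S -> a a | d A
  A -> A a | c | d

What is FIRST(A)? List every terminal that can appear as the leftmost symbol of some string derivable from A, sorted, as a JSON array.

Compute FIRST by fixpoint:
iter 1:
  A via A→c: +{c}
  A via A→d: +{d}
  S via S→a a: +{a}
  S via S→d A: +{d}
  FIRST[S]={a,d}  FIRST[A]={c,d}
iter 2: (no change)
  FIRST[S]={a,d}  FIRST[A]={c,d}

FIRST(A) = ["c", "d"]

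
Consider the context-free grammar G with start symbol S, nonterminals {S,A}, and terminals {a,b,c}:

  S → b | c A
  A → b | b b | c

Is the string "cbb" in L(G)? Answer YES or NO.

Convert to CNF:
  S -> T1 A | b
  A -> T0 T0 | b | c
  T0 -> b
  T1 -> c

Fill CYK table bottom-up:
  cell(0,0) c: {A,T1}  orig:{A}
  cell(1,1) b: {A,S,T0}  orig:{A,S}
  cell(2,2) b: {A,S,T0}  orig:{A,S}
  cell(0,1) cb: {S}
  cell(1,2) bb: {A}
  cell(0,2) cbb: {S}

S ∈ T[0,2] ⇒ YES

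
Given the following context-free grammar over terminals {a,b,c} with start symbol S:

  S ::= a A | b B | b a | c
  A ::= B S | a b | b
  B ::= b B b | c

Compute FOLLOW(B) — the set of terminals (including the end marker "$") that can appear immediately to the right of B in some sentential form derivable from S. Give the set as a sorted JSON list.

FIRST iteration:
iter 1:
  A via A→a b: +{a}
  A via A→b: +{b}
  B via B→b B b: +{b}
  B via B→c: +{c}
  S via S→a A: +{a}
  S via S→b B: +{b}
  S via S→c: +{c}
  S: {a,b,c}  A: {a,b}  B: {b,c}
iter 2:
  A via A→B S: +{c}
  S: {a,b,c}  A: {a,b,c}  B: {b,c}
iter 3: — fixpoint
  S: {a,b,c}  A: {a,b,c}  B: {b,c}

FOLLOW sets:
seed FOLLOW(S) with $
round 1:
  A→B S: FOLLOW(B) ⊇ FIRST(S) = {a,b,c}; new: +{a,b,c}
  S→a A: FOLLOW(A) ⊇ FOLLOW(S) ⊇ {$}; new: +{$}
  S→b B: FOLLOW(B) ⊇ FOLLOW(S) ⊇ {$}; new: +{$}
  FOLLOW[S]={$}  FOLLOW[A]={$}  FOLLOW[B]={$,a,b,c}
round 2: (stable)
  FOLLOW[S]={$}  FOLLOW[A]={$}  FOLLOW[B]={$,a,b,c}

FOLLOW(B) = ["$", "a", "b", "c"]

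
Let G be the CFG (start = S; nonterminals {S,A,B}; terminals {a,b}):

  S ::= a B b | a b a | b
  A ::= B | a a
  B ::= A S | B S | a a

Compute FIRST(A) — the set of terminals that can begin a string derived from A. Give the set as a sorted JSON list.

Compute FIRST by fixpoint:
pass 1:
  A via A→a a: +{a}
  B via B→A S: +{a}
  S via S→a B b: +{a}
  S via S→b: +{b}
  FIRST[S]={a,b}  FIRST[A]={a}  FIRST[B]={a}
pass 2: (stable)
  FIRST[S]={a,b}  FIRST[A]={a}  FIRST[B]={a}

FIRST(A) = ["a"]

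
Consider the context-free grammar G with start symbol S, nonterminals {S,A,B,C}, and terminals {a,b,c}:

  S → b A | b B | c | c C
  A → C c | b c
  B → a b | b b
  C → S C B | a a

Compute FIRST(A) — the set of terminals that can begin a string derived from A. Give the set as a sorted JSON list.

Compute FIRST by fixpoint:
pass 1:
  A via A→b c: +{b}
  B via B→a b: +{a}
  B via B→b b: +{b}
  C via C→a a: +{a}
  S via S→b A: +{b}
  S via S→c: +{c}
  S: {b,c}  A: {b}  B: {a,b}  C: {a}
pass 2:
  A via A→C c: +{a}
  C via C→S C B: +{b,c}
  S: {b,c}  A: {a,b}  B: {a,b}  C: {a,b,c}
pass 3:
  A via A→C c: +{c}
  S: {b,c}  A: {a,b,c}  B: {a,b}  C: {a,b,c}
pass 4: done
  S: {b,c}  A: {a,b,c}  B: {a,b}  C: {a,b,c}

FIRST(A) = ["a", "b", "c"]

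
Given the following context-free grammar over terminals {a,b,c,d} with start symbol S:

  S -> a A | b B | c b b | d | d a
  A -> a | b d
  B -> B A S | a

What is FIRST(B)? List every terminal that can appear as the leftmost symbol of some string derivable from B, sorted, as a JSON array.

FIRST sets, iterate to fixpoint:
round 1:
  A via A→a: +{a}
  A via A→b d: +{b}
  B via B→a: +{a}
  S via S→a A: +{a}
  S via S→b B: +{b}
  S via S→c b b: +{c}
  S via S→d: +{d}
  FIRST(S)={a,b,c,d}  FIRST(A)={a,b}  FIRST(B)={a}
round 2: — fixpoint
  FIRST(S)={a,b,c,d}  FIRST(A)={a,b}  FIRST(B)={a}

FIRST(B) = ["a"]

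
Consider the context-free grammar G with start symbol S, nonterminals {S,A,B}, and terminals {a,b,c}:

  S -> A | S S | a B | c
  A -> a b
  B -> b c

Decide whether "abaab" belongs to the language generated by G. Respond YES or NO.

Convert to CNF:
  S -> S S | T0 B | T0 T1 | c
  A -> T0 T1
  B -> T1 T2
  T0 -> a
  T1 -> b
  T2 -> c

CYK fill:
  cell(0,0) a: {T0}  orig:{}
  cell(1,1) b: {T1}  orig:{}
  cell(2,2) a: {T0}  orig:{}
  cell(3,3) a: {T0}  orig:{}
  cell(4,4) b: {T1}  orig:{}
  cell(0,1) ab: {A,S}
  cell(1,2) ba: ∅
  cell(2,3) aa: ∅
  cell(3,4) ab: {A,S}
  cell(0,2) aba: ∅
  cell(1,3) baa: ∅
  cell(2,4) aab: ∅
  cell(0,3) abaa: ∅
  cell(1,4) baab: ∅
  cell(0,4) abaab: ∅

S ∉ T[0,4] ⇒ NO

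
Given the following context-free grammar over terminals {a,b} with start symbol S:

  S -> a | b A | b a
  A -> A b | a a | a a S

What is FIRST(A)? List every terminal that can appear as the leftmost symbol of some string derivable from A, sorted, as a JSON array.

Compute FIRST by fixpoint:
iter 1:
  A via A→a a: +{a}
  S via S→a: +{a}
  S via S→b A: +{b}
  S: {a,b}  A: {a}
iter 2: — fixpoint
  S: {a,b}  A: {a}

FIRST(A) = ["a"]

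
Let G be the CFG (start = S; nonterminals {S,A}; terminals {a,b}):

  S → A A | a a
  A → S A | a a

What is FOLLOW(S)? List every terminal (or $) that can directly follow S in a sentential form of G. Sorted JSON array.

FIRST iteration:
iter 1:
  A via A→a a: +{a}
  S via S→A A: +{a}
  FIRST(S)={a}  FIRST(A)={a}
iter 2: (no change)
  FIRST(S)={a}  FIRST(A)={a}

FOLLOW sets:
initialize: $ ∈ FOLLOW(S)
pass 1:
  A→S A: FOLLOW(S) ⊇ FIRST(A) = {a}; new: +{a}
  S→A A: FOLLOW(A) ⊇ FIRST(A) = {a}; new: +{a}
  S→A A: FOLLOW(A) ⊇ FOLLOW(S) ⊇ {$,a}; new: +{$}
  S: {$,a}  A: {$,a}
pass 2: (no change)
  S: {$,a}  A: {$,a}

FOLLOW(S) = ["$", "a"]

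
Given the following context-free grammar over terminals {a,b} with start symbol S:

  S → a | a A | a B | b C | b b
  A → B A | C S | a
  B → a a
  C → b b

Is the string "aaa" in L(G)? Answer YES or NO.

Convert to CNF:
  S -> T0 A | T0 B | T1 C | T1 T1 | a
  A -> B A | C S | a
  B -> T0 T0
  C -> T1 T1
  T0 -> a
  T1 -> b

Fill CYK table bottom-up:
  [0..0]={A,S,T0}  "a"  orig:{A,S}
  [1..1]={A,S,T0}  "a"  orig:{A,S}
  [2..2]={A,S,T0}  "a"  orig:{A,S}
  [0..1]={B,S}  "aa"
  [1..2]={B,S}  "aa"
  [0..2]={A,S}  "aaa"

S ∈ T[0,2] ⇒ YES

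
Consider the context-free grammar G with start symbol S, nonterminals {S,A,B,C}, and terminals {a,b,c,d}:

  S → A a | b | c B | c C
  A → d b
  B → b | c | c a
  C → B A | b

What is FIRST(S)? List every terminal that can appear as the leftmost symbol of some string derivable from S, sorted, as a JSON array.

Compute FIRST by fixpoint:
[1]
  A via A→d b: +{d}
  B via B→b: +{b}
  B via B→c: +{c}
  C via C→B A: +{b,c}
  S via S→A a: +{d}
  S via S→b: +{b}
  S via S→c B: +{c}
  S: {b,c,d}  A: {d}  B: {b,c}  C: {b,c}
[2] (no change)
  S: {b,c,d}  A: {d}  B: {b,c}  C: {b,c}

FIRST(S) = ["b", "c", "d"]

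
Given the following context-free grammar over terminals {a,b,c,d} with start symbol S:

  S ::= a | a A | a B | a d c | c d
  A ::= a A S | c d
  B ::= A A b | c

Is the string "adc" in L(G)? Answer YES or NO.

Convert to CNF:
  S -> T0 A | T0 B | T0 X6 | T1 T2 | a
  A -> T0 X4 | T1 T2
  B -> A X5 | c
  T0 -> a
  T1 -> c
  T2 -> d
  T3 -> b
  X4 -> A S
  X5 -> A T3
  X6 -> T2 T1

Fill CYK table bottom-up:
  [0..0]={S,T0}  "a"  orig:{S}
  [1..1]={T2}  "d"  orig:{}
  [2..2]={B,T1}  "c"  orig:{B}
  [0..1]=∅  "ad"
  [1..2]={X6}  "dc"  orig:{}
  [0..2]={S}  "adc"

S ∈ T[0,2] ⇒ YES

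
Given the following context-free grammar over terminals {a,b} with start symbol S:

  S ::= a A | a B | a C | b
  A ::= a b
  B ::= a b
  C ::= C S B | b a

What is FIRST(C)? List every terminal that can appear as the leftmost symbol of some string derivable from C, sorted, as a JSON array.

FIRST iteration:
[1]
  A via A→a b: +{a}
  B via B→a b: +{a}
  C via C→b a: +{b}
  S via S→a A: +{a}
  S via S→b: +{b}
  S: {a,b}  A: {a}  B: {a}  C: {b}
[2] — fixpoint
  S: {a,b}  A: {a}  B: {a}  C: {b}

FIRST(C) = ["b"]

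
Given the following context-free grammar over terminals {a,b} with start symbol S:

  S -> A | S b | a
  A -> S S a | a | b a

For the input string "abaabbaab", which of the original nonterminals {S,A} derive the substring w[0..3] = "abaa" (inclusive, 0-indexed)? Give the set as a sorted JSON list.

Convert to CNF:
  S -> S T1 | S X3 | T1 T0 | a
  A -> S X2 | T1 T0 | a
  T0 -> a
  T1 -> b
  X2 -> S T0
  X3 -> S T0

Fill CYK table bottom-up, restricted to cells inside w[0..3]:
  [0..0]={A,S,T0}  "a"  orig:{A,S}
  [1..1]={T1}  "b"  orig:{}
  [2..2]={A,S,T0}  "a"  orig:{A,S}
  [3..3]={A,S,T0}  "a"  orig:{A,S}
  [0..1]={S}  "ab"
  [1..2]={A,S}  "ba"
  [2..3]={X2,X3}  "aa"  orig:{}
  [0..2]={X2,X3}  "aba"  orig:{}
  [1..3]={X2,X3}  "baa"  orig:{}
  [0..3]={A,S}  "abaa"

Original NTs in T[0,3] deriving "abaa": ["A", "S"]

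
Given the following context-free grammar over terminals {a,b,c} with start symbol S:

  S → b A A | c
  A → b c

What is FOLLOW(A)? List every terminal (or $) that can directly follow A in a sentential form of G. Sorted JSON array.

FIRST sets, iterate to fixpoint:
round 1:
  A via A→b c: +{b}
  S via S→b A A: +{b}
  S via S→c: +{c}
  FIRST(S)={b,c}  FIRST(A)={b}
round 2: (no change)
  FIRST(S)={b,c}  FIRST(A)={b}

FOLLOW iteration:
FOLLOW(S) := {$}
pass 1:
  S→b A A: FOLLOW(A) ⊇ FIRST(A) = {b}; new: +{b}
  S→b A A: FOLLOW(A) ⊇ FOLLOW(S) ⊇ {$}; new: +{$}
  FOLLOW[S]={$}  FOLLOW[A]={$,b}
pass 2: (no change)
  FOLLOW[S]={$}  FOLLOW[A]={$,b}

FOLLOW(A) = ["$", "b"]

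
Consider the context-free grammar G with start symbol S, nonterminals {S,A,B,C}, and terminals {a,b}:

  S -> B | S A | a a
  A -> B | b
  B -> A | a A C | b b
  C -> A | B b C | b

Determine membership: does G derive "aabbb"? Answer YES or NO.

CNF form of G:
  S -> S A | T0 T0 | T0 X6 | T1 T1 | b
  A -> T0 X2 | T1 T1 | b
  B -> T0 X3 | T1 T1 | b
  C -> B X4 | T0 X5 | T1 T1 | b
  T0 -> a
  T1 -> b
  X2 -> A C
  X3 -> A C
  X4 -> T1 C
  X5 -> A C
  X6 -> A C

CYK table (by increasing span):
  [0..0]={T0}  "a"  orig:{}
  [1..1]={T0}  "a"  orig:{}
  [2..2]={A,B,C,S,T1}  "b"  orig:{A,B,C,S}
  [3..3]={A,B,C,S,T1}  "b"  orig:{A,B,C,S}
  [4..4]={A,B,C,S,T1}  "b"  orig:{A,B,C,S}
  [0..1]={S}  "aa"
  [1..2]=∅  "ab"
  [2..3]={A,B,C,S,X2,X3,X4,X5,X6}  "bb"  orig:{A,B,C,S}
  [3..4]={A,B,C,S,X2,X3,X4,X5,X6}  "bb"  orig:{A,B,C,S}
  [0..2]={S}  "aab"
  [1..3]={A,B,C,S}  "abb"
  [2..4]={C,S,X2,X3,X4,X5,X6}  "bbb"  orig:{C,S}
  [0..3]={S}  "aabb"
  [1..4]={A,B,C,S,X2,X3,X5,X6}  "abbb"  orig:{A,B,C,S}
  [0..4]={A,B,C,S}  "aabbb"

S ∈ T[0,4] ⇒ YES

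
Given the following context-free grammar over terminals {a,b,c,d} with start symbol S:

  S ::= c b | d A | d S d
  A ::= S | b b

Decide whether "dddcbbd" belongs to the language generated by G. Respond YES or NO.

CNF form of G:
  S -> T1 T0 | T2 A | T2 X4
  A -> T0 T0 | T1 T0 | T2 A | T2 X3
  T0 -> b
  T1 -> c
  T2 -> d
  X3 -> S T2
  X4 -> S T2

Fill CYK table bottom-up:
  cell(0,0) d: {T2}  orig:{}
  cell(1,1) d: {T2}  orig:{}
  cell(2,2) d: {T2}  orig:{}
  cell(3,3) c: {T1}  orig:{}
  cell(4,4) b: {T0}  orig:{}
  cell(5,5) b: {T0}  orig:{}
  cell(6,6) d: {T2}  orig:{}
  cell(0,1) dd: ∅
  cell(1,2) dd: ∅
  cell(2,3) dc: ∅
  cell(3,4) cb: {A,S}
  cell(4,5) bb: {A}
  cell(5,6) bd: ∅
  cell(0,2) ddd: ∅
  cell(1,3) ddc: ∅
  cell(2,4) dcb: {A,S}
  cell(3,5) cbb: ∅
  cell(4,6) bbd: ∅
  cell(0,3) dddc: ∅
  cell(1,4) ddcb: {A,S}
  cell(2,5) dcbb: ∅
  cell(3,6) cbbd: ∅
  cell(0,4) dddcb: {A,S}
  cell(1,5) ddcbb: ∅
  cell(2,6) dcbbd: ∅
  cell(0,5) dddcbb: ∅
  cell(1,6) ddcbbd: ∅
  cell(0,6) dddcbbd: ∅

S ∉ T[0,6] ⇒ NO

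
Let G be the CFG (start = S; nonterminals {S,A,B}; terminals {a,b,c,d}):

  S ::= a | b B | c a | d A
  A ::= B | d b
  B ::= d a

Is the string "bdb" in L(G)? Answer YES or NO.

CNF form of G:
  S -> T0 A | T2 B | T3 T1 | a
  A -> T0 T1 | T0 T2
  B -> T0 T1
  T0 -> d
  T1 -> a
  T2 -> b
  T3 -> c

CYK fill:
  T[0,0] 'b' = {T2}  orig:{}
  T[1,1] 'd' = {T0}  orig:{}
  T[2,2] 'b' = {T2}  orig:{}
  T[0,1] 'bd' = ∅
  T[1,2] 'db' = {A}
  T[0,2] 'bdb' = ∅

S ∉ T[0,2] ⇒ NO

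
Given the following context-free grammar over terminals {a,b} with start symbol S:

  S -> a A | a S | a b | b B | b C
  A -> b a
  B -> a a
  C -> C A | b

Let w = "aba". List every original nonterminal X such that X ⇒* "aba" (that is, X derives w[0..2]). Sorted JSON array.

CNF form of G:
  S -> T0 B | T0 C | T1 A | T1 S | T1 T0
  A -> T0 T1
  B -> T1 T1
  C -> C A | b
  T0 -> b
  T1 -> a

CYK fill — only the sub-triangle for w[0..2]:
  T[0,0] 'a' = {T1}  orig:{}
  T[1,1] 'b' = {C,T0}  orig:{C}
  T[2,2] 'a' = {T1}  orig:{}
  T[0,1] 'ab' = {S}
  T[1,2] 'ba' = {A}
  T[0,2] 'aba' = {S}

Original NTs in T[0,2] deriving "aba": ["S"]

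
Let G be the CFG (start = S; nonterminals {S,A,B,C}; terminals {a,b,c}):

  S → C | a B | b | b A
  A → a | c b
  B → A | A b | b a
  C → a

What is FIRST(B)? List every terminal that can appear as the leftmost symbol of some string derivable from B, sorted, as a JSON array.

FIRST iteration:
iter 1:
  A via A→a: +{a}
  A via A→c b: +{c}
  B via B→A: +{a,c}
  B via B→b a: +{b}
  C via C→a: +{a}
  S via S→C: +{a}
  S via S→b: +{b}
  S: {a,b}  A: {a,c}  B: {a,b,c}  C: {a}
iter 2: (stable)
  S: {a,b}  A: {a,c}  B: {a,b,c}  C: {a}

FIRST(B) = ["a", "b", "c"]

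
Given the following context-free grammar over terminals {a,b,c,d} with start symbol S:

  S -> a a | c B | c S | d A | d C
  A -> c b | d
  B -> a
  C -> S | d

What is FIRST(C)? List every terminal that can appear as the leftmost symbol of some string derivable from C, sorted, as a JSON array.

FIRST sets, iterate to fixpoint:
[1]
  A via A→c b: +{c}
  A via A→d: +{d}
  B via B→a: +{a}
  C via C→d: +{d}
  S via S→a a: +{a}
  S via S→c B: +{c}
  S via S→d A: +{d}
  FIRST(S)={a,c,d}  FIRST(A)={c,d}  FIRST(B)={a}  FIRST(C)={d}
[2]
  C via C→S: +{a,c}
  FIRST(S)={a,c,d}  FIRST(A)={c,d}  FIRST(B)={a}  FIRST(C)={a,c,d}
[3] (stable)
  FIRST(S)={a,c,d}  FIRST(A)={c,d}  FIRST(B)={a}  FIRST(C)={a,c,d}

FIRST(C) = ["a", "c", "d"]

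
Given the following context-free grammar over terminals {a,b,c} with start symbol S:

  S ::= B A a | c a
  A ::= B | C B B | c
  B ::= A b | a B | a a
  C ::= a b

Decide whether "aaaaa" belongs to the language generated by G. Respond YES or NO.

CNF form of G:
  S -> B X4 | T2 T1
  A -> A T0 | C X3 | T1 B | T1 T1 | c
  B -> A T0 | T1 B | T1 T1
  C -> T1 T0
  T0 -> b
  T1 -> a
  T2 -> c
  X3 -> B B
  X4 -> A T1

CYK fill:
  cell(0,0) a: {T1}  orig:{}
  cell(1,1) a: {T1}  orig:{}
  cell(2,2) a: {T1}  orig:{}
  cell(3,3) a: {T1}  orig:{}
  cell(4,4) a: {T1}  orig:{}
  cell(0,1) aa: {A,B}
  cell(1,2) aa: {A,B}
  cell(2,3) aa: {A,B}
  cell(3,4) aa: {A,B}
  cell(0,2) aaa: {A,B,X4}  orig:{A,B}
  cell(1,3) aaa: {A,B,X4}  orig:{A,B}
  cell(2,4) aaa: {A,B,X4}  orig:{A,B}
  cell(0,3) aaaa: {A,B,X3,X4}  orig:{A,B}
  cell(1,4) aaaa: {A,B,X3,X4}  orig:{A,B}
  cell(0,4) aaaaa: {A,B,S,X3,X4}  orig:{A,B,S}

S ∈ T[0,4] ⇒ YES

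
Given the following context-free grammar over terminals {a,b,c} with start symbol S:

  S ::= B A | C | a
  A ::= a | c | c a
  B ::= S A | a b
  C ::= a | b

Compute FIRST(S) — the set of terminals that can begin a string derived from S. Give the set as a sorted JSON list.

FIRST sets, iterate to fixpoint:
[1]
  A via A→a: +{a}
  A via A→c: +{c}
  B via B→a b: +{a}
  C via C→a: +{a}
  C via C→b: +{b}
  S via S→B A: +{a}
  S via S→C: +{b}
  FIRST(S)={a,b}  FIRST(A)={a,c}  FIRST(B)={a}  FIRST(C)={a,b}
[2]
  B via B→S A: +{b}
  FIRST(S)={a,b}  FIRST(A)={a,c}  FIRST(B)={a,b}  FIRST(C)={a,b}
[3] (stable)
  FIRST(S)={a,b}  FIRST(A)={a,c}  FIRST(B)={a,b}  FIRST(C)={a,b}

FIRST(S) = ["a", "b"]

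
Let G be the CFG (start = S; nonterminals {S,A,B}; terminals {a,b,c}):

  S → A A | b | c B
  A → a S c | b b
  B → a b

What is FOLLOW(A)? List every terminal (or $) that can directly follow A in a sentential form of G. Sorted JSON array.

Compute FIRST by fixpoint:
[1]
  A via A→a S c: +{a}
  A via A→b b: +{b}
  B via B→a b: +{a}
  S via S→A A: +{a,b}
  S via S→c B: +{c}
  S: {a,b,c}  A: {a,b}  B: {a}
[2] (stable)
  S: {a,b,c}  A: {a,b}  B: {a}

FOLLOW sets:
FOLLOW(S) := {$}
[1]
  A→a S c: FOLLOW(S) ⊇ FIRST(c) = {c}; new: +{c}
  S→A A: FOLLOW(A) ⊇ FIRST(A) = {a,b}; new: +{a,b}
  S→A A: FOLLOW(A) ⊇ FOLLOW(S) ⊇ {$,c}; new: +{$,c}
  S→c B: FOLLOW(B) ⊇ FOLLOW(S) ⊇ {$,c}; new: +{$,c}
  FOLLOW(S)={$,c}  FOLLOW(A)={$,a,b,c}  FOLLOW(B)={$,c}
[2] (stable)
  FOLLOW(S)={$,c}  FOLLOW(A)={$,a,b,c}  FOLLOW(B)={$,c}

FOLLOW(A) = ["$", "a", "b", "c"]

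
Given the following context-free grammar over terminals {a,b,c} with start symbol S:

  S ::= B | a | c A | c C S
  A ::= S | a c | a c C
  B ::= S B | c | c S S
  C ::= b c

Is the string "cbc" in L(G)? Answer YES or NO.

CNF form of G:
  S -> S B | T1 A | T1 X7 | T1 X8 | a | c
  A -> S B | T0 T1 | T0 X3 | T1 A | T1 X4 | T1 X5 | a | c
  B -> S B | T1 X6 | c
  C -> T2 T1
  T0 -> a
  T1 -> c
  T2 -> b
  X3 -> T1 C
  X4 -> C S
  X5 -> S S
  X6 -> S S
  X7 -> C S
  X8 -> S S

Fill CYK table bottom-up:
  [0..0]={A,B,S,T1}  "c"  orig:{A,B,S}
  [1..1]={T2}  "b"  orig:{}
  [2..2]={A,B,S,T1}  "c"  orig:{A,B,S}
  [0..1]=∅  "cb"
  [1..2]={C}  "bc"
  [0..2]={X3}  "cbc"  orig:{}

S ∉ T[0,2] ⇒ NO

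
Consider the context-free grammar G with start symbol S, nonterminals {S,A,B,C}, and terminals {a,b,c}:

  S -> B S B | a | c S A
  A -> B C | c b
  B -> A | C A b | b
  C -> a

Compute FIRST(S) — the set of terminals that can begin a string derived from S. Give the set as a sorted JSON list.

FIRST sets, iterate to fixpoint:
[1]
  A via A→c b: +{c}
  B via B→A: +{c}
  B via B→b: +{b}
  C via C→a: +{a}
  S via S→B S B: +{b,c}
  S via S→a: +{a}
  FIRST(S)={a,b,c}  FIRST(A)={c}  FIRST(B)={b,c}  FIRST(C)={a}
[2]
  A via A→B C: +{b}
  B via B→C A b: +{a}
  FIRST(S)={a,b,c}  FIRST(A)={b,c}  FIRST(B)={a,b,c}  FIRST(C)={a}
[3]
  A via A→B C: +{a}
  FIRST(S)={a,b,c}  FIRST(A)={a,b,c}  FIRST(B)={a,b,c}  FIRST(C)={a}
[4] (no change)
  FIRST(S)={a,b,c}  FIRST(A)={a,b,c}  FIRST(B)={a,b,c}  FIRST(C)={a}

FIRST(S) = ["a", "b", "c"]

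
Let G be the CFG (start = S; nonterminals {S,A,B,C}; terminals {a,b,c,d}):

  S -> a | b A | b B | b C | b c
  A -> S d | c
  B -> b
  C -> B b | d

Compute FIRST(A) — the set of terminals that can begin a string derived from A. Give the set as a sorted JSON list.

Compute FIRST by fixpoint:
[1]
  A via A→c: +{c}
  B via B→b: +{b}
  C via C→B b: +{b}
  C via C→d: +{d}
  S via S→a: +{a}
  S via S→b A: +{b}
  FIRST[S]={a,b}  FIRST[A]={c}  FIRST[B]={b}  FIRST[C]={b,d}
[2]
  A via A→S d: +{a,b}
  FIRST[S]={a,b}  FIRST[A]={a,b,c}  FIRST[B]={b}  FIRST[C]={b,d}
[3] — fixpoint
  FIRST[S]={a,b}  FIRST[A]={a,b,c}  FIRST[B]={b}  FIRST[C]={b,d}

FIRST(A) = ["a", "b", "c"]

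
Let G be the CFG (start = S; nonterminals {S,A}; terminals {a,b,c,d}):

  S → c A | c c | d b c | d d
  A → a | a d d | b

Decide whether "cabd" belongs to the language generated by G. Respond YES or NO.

Convert to CNF:
  S -> T1 T1 | T1 X5 | T2 A | T2 T2
  A -> T0 X4 | a | b
  T0 -> a
  T1 -> d
  T2 -> c
  T3 -> b
  X4 -> T1 T1
  X5 -> T3 T2

CYK table (by increasing span):
  [0..0]={T2}  "c"  orig:{}
  [1..1]={A,T0}  "a"  orig:{A}
  [2..2]={A,T3}  "b"  orig:{A}
  [3..3]={T1}  "d"  orig:{}
  [0..1]={S}  "ca"
  [1..2]=∅  "ab"
  [2..3]=∅  "bd"
  [0..2]=∅  "cab"
  [1..3]=∅  "abd"
  [0..3]=∅  "cabd"

S ∉ T[0,3] ⇒ NO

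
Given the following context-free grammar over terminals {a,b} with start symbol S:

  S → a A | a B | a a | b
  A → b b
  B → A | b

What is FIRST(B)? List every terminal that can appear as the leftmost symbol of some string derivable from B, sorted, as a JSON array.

FIRST iteration:
[1]
  A via A→b b: +{b}
  B via B→A: +{b}
  S via S→a A: +{a}
  S via S→b: +{b}
  FIRST[S]={a,b}  FIRST[A]={b}  FIRST[B]={b}
[2] done
  FIRST[S]={a,b}  FIRST[A]={b}  FIRST[B]={b}

FIRST(B) = ["b"]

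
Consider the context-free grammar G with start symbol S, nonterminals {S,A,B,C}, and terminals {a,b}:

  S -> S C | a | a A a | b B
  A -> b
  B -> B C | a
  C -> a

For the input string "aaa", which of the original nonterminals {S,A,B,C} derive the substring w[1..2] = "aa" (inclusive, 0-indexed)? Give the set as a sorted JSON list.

CNF form of G:
  S -> S C | T0 X2 | T1 B | a
  A -> b
  B -> B C | a
  C -> a
  T0 -> a
  T1 -> b
  X2 -> A T0

CYK fill — only the sub-triangle for w[1..2]:
  T[1,1] 'a' = {B,C,S,T0}  orig:{B,C,S}
  T[2,2] 'a' = {B,C,S,T0}  orig:{B,C,S}
  T[1,2] 'aa' = {B,S}

Original NTs in T[1,2] deriving "aa": ["B", "S"]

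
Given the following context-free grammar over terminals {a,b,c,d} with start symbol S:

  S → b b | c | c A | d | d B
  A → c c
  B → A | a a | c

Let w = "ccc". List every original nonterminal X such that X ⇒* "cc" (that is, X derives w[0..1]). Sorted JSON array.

Convert to CNF:
  S -> T0 A | T2 T2 | T3 B | c | d
  A -> T0 T0
  B -> T0 T0 | T1 T1 | c
  T0 -> c
  T1 -> a
  T2 -> b
  T3 -> d

CYK fill (cells [i..j] with 0 ≤ i ≤ j ≤ 1 only):
  T[0,0] 'c' = {B,S,T0}  orig:{B,S}
  T[1,1] 'c' = {B,S,T0}  orig:{B,S}
  T[0,1] 'cc' = {A,B}

Original NTs in T[0,1] deriving "cc": ["A", "B"]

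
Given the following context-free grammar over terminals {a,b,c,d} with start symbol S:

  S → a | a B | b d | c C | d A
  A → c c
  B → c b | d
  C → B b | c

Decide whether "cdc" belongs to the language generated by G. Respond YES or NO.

Convert to CNF:
  S -> T0 C | T1 T3 | T2 B | T3 A | a
  A -> T0 T0
  B -> T0 T1 | d
  C -> B T1 | c
  T0 -> c
  T1 -> b
  T2 -> a
  T3 -> d

CYK fill:
  T[0,0] 'c' = {C,T0}  orig:{C}
  T[1,1] 'd' = {B,T3}  orig:{B}
  T[2,2] 'c' = {C,T0}  orig:{C}
  T[0,1] 'cd' = ∅
  T[1,2] 'dc' = ∅
  T[0,2] 'cdc' = ∅

S ∉ T[0,2] ⇒ NO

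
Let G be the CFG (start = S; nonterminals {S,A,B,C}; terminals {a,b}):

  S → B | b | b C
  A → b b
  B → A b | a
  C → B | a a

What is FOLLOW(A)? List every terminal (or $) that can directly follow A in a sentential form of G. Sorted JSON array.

FIRST iteration:
round 1:
  A via A→b b: +{b}
  B via B→A b: +{b}
  B via B→a: +{a}
  C via C→B: +{a,b}
  S via S→B: +{a,b}
  FIRST(S)={a,b}  FIRST(A)={b}  FIRST(B)={a,b}  FIRST(C)={a,b}
round 2: — fixpoint
  FIRST(S)={a,b}  FIRST(A)={b}  FIRST(B)={a,b}  FIRST(C)={a,b}

FOLLOW iteration:
seed FOLLOW(S) with $
[1]
  B→A b: FOLLOW(A) ⊇ FIRST(b) = {b}; new: +{b}
  S→B: FOLLOW(B) ⊇ FOLLOW(S) ⊇ {$}; new: +{$}
  S→b C: FOLLOW(C) ⊇ FOLLOW(S) ⊇ {$}; new: +{$}
  FOLLOW(S)={$}  FOLLOW(A)={b}  FOLLOW(B)={$}  FOLLOW(C)={$}
[2] — fixpoint
  FOLLOW(S)={$}  FOLLOW(A)={b}  FOLLOW(B)={$}  FOLLOW(C)={$}

FOLLOW(A) = ["b"]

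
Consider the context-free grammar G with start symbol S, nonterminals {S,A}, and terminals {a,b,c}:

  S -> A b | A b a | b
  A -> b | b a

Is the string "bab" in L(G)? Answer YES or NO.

CNF form of G:
  S -> A T0 | A X2 | b
  A -> T0 T1 | b
  T0 -> b
  T1 -> a
  X2 -> T0 T1

Fill CYK table bottom-up:
  T[0,0] 'b' = {A,S,T0}  orig:{A,S}
  T[1,1] 'a' = {T1}  orig:{}
  T[2,2] 'b' = {A,S,T0}  orig:{A,S}
  T[0,1] 'ba' = {A,X2}  orig:{A}
  T[1,2] 'ab' = ∅
  T[0,2] 'bab' = {S}

S ∈ T[0,2] ⇒ YES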